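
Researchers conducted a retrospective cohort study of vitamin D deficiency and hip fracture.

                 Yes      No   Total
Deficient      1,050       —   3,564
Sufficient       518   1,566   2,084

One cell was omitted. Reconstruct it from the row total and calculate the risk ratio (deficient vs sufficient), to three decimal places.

1.185

The missing cell is in the exposed row: 3564 − 1050 = 2514.
So a = 1050, b = 2514, c = 518, d = 1566.
RR = [a/(a+b)] / [c/(c+d)] = (1050/3564) / (518/2084) = 0.29461/0.24856 = 1.18528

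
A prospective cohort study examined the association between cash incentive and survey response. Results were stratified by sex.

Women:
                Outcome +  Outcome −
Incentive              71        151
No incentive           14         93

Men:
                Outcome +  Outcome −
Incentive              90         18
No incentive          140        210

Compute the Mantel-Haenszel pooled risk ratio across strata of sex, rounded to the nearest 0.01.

RR_MH = Σ(aᵢ·n₀ᵢ/nᵢ) / Σ(cᵢ·n₁ᵢ/nᵢ), with n₁ᵢ = aᵢ+bᵢ (exposed), n₀ᵢ = cᵢ+dᵢ (unexposed), nᵢ = n₁ᵢ+n₀ᵢ.
Stratum 1 (Women): n₁ = 222, n₀ = 107, n = 329; a·n₀/n = 71·107/329 = 23.0912; c·n₁/n = 14·222/329 = 9.4468
Stratum 2 (Men): n₁ = 108, n₀ = 350, n = 458; a·n₀/n = 90·350/458 = 68.7773; c·n₁/n = 140·108/458 = 33.0131
RR_MH = (23.0912 + 68.7773) / (9.4468 + 33.0131) = 91.8685 / 42.4599 = 2.16365

2.16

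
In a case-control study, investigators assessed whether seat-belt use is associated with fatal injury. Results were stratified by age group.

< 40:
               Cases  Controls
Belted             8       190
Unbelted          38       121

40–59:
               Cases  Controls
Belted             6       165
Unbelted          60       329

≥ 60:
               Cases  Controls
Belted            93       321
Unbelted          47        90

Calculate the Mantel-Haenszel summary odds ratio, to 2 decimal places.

OR_MH = Σ(aᵢdᵢ/nᵢ) / Σ(bᵢcᵢ/nᵢ), where nᵢ is the stratum total.
Stratum 1 (< 40): n = 357; a·d/n = 8·121/357 = 2.7115; b·c/n = 190·38/357 = 20.2241
Stratum 2 (40–59): n = 560; a·d/n = 6·329/560 = 3.5250; b·c/n = 165·60/560 = 17.6786
Stratum 3 (≥ 60): n = 551; a·d/n = 93·90/551 = 15.1906; b·c/n = 321·47/551 = 27.3811
OR_MH = (2.7115 + 3.5250 + 15.1906) / (20.2241 + 17.6786 + 27.3811) = 21.4270 / 65.2838 = 0.32821

0.33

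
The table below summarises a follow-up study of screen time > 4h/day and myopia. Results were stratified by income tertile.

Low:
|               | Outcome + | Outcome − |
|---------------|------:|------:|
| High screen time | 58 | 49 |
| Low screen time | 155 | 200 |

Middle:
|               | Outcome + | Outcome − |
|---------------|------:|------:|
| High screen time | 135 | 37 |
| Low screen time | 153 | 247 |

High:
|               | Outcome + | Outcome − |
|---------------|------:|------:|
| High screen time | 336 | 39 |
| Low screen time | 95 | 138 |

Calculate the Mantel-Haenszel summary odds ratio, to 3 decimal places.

4.923

OR_MH = Σ(aᵢdᵢ/nᵢ) / Σ(bᵢcᵢ/nᵢ), where nᵢ is the stratum total.
Stratum 1 (Low): n = 462; a·d/n = 58·200/462 = 25.1082; b·c/n = 49·155/462 = 16.4394
Stratum 2 (Middle): n = 572; a·d/n = 135·247/572 = 58.2955; b·c/n = 37·153/572 = 9.8969
Stratum 3 (High): n = 608; a·d/n = 336·138/608 = 76.2632; b·c/n = 39·95/608 = 6.0938
OR_MH = (25.1082 + 58.2955 + 76.2632) / (16.4394 + 9.8969 + 6.0938) = 159.6668 / 32.4300 = 4.92343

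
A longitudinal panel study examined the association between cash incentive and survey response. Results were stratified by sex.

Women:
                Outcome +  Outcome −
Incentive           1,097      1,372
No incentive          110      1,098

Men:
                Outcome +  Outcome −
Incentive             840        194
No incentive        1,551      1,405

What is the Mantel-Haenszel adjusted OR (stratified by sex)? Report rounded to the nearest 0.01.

OR_MH = Σ(aᵢdᵢ/nᵢ) / Σ(bᵢcᵢ/nᵢ), where nᵢ is the stratum total.
Stratum 1 (Women): n = 3677; a·d/n = 1097·1098/3677 = 327.5785; b·c/n = 1372·110/3677 = 41.0443
Stratum 2 (Men): n = 3990; a·d/n = 840·1405/3990 = 295.7895; b·c/n = 194·1551/3990 = 75.4120
OR_MH = (327.5785 + 295.7895) / (41.0443 + 75.4120) = 623.3679 / 116.4564 = 5.35280

5.35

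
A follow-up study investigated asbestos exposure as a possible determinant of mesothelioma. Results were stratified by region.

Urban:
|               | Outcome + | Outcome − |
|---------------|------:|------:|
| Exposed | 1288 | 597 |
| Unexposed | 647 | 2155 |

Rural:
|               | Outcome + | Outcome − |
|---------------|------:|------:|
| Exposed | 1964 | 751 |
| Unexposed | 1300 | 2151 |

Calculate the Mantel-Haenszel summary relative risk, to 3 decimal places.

2.245

RR_MH = Σ(aᵢ·n₀ᵢ/nᵢ) / Σ(cᵢ·n₁ᵢ/nᵢ), with n₁ᵢ = aᵢ+bᵢ (exposed), n₀ᵢ = cᵢ+dᵢ (unexposed), nᵢ = n₁ᵢ+n₀ᵢ.
Stratum 1 (Urban): n₁ = 1885, n₀ = 2802, n = 4687; a·n₀/n = 1288·2802/4687 = 769.9970; c·n₁/n = 647·1885/4687 = 260.2080
Stratum 2 (Rural): n₁ = 2715, n₀ = 3451, n = 6166; a·n₀/n = 1964·3451/6166 = 1099.2157; c·n₁/n = 1300·2715/6166 = 572.4132
RR_MH = (769.9970 + 1099.2157) / (260.2080 + 572.4132) = 1869.2127 / 832.6213 = 2.24497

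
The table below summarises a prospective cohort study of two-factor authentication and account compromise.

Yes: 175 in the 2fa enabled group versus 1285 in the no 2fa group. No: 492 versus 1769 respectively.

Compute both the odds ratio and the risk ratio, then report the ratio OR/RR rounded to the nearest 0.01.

0.79

From the description: a = 175, b = 492, c = 1285, d = 1769.
OR = (175·1769)/(492·1285) = 309575/632220 = 0.48966
Risk in exposed = 175/667 = 0.26237; risk in unexposed = 1285/3054 = 0.42076; RR = 0.62356
OR/RR = 0.48966 / 0.62356 = 0.78527
The outcome is not rare, so the OR lies further from 1 than the RR.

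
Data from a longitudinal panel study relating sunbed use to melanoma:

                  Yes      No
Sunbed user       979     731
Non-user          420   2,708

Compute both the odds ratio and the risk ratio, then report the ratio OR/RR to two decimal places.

Cells: a = 979, b = 731, c = 420, d = 2708.
OR = (979·2708)/(731·420) = 2651132/307020 = 8.63505
Risk in exposed = 979/1710 = 0.57251; risk in unexposed = 420/3128 = 0.13427; RR = 4.26387
OR/RR = 8.63505 / 4.26387 = 2.02517
The outcome is not rare, so the OR lies further from 1 than the RR.

2.03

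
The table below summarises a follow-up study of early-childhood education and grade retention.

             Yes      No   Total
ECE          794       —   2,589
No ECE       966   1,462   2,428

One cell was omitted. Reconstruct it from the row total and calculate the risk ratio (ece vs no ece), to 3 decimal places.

0.771

The missing cell is in the exposed row: 2589 − 794 = 1795.
So a = 794, b = 1795, c = 966, d = 1462.
RR = [a/(a+b)] / [c/(c+d)] = (794/2589) / (966/2428) = 0.30668/0.39786 = 0.77083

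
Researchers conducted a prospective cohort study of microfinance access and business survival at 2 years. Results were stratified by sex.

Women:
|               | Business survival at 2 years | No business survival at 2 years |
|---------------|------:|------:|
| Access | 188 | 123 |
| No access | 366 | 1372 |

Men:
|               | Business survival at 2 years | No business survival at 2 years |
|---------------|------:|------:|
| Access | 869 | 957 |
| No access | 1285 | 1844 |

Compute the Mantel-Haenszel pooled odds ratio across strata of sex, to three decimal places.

OR_MH = Σ(aᵢdᵢ/nᵢ) / Σ(bᵢcᵢ/nᵢ), where nᵢ is the stratum total.
Stratum 1 (Women): n = 2049; a·d/n = 188·1372/2049 = 125.8838; b·c/n = 123·366/2049 = 21.9707
Stratum 2 (Men): n = 4955; a·d/n = 869·1844/4955 = 323.3978; b·c/n = 957·1285/4955 = 248.1826
OR_MH = (125.8838 + 323.3978) / (21.9707 + 248.1826) = 449.2816 / 270.1534 = 1.66306

1.663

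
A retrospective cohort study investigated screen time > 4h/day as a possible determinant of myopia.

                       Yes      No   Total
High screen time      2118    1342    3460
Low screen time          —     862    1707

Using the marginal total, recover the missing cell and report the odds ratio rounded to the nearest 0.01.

The missing cell is in the unexposed row: 1707 − 862 = 845.
So a = 2118, b = 1342, c = 845, d = 862.
OR = (a·d)/(b·c) = (2118 × 862) / (1342 × 845) = 1825716 / 1133990 = 1.60999

1.61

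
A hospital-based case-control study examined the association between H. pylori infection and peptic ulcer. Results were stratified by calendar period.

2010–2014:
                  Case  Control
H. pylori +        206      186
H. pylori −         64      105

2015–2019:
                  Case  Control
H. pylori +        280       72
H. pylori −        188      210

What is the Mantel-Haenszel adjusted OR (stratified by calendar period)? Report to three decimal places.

2.978

OR_MH = Σ(aᵢdᵢ/nᵢ) / Σ(bᵢcᵢ/nᵢ), where nᵢ is the stratum total.
Stratum 1 (2010–2014): n = 561; a·d/n = 206·105/561 = 38.5561; b·c/n = 186·64/561 = 21.2193
Stratum 2 (2015–2019): n = 750; a·d/n = 280·210/750 = 78.4000; b·c/n = 72·188/750 = 18.0480
OR_MH = (38.5561 + 78.4000) / (21.2193 + 18.0480) = 116.9561 / 39.2673 = 2.97847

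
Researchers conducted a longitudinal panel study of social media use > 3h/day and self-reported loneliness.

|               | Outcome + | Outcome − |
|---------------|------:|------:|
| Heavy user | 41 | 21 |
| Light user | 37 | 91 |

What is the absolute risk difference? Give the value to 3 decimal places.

Cells: a = 41, b = 21, c = 37, d = 91.
Risk in exposed = 41/62 = 0.661290; risk in unexposed = 37/128 = 0.289062.
Risk difference = 0.661290 − 0.289062 = 0.372228

0.372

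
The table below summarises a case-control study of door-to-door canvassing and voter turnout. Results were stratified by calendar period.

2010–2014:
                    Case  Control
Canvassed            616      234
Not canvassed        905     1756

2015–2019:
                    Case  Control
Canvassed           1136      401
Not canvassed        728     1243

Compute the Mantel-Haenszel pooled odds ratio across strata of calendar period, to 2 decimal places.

OR_MH = Σ(aᵢdᵢ/nᵢ) / Σ(bᵢcᵢ/nᵢ), where nᵢ is the stratum total.
Stratum 1 (2010–2014): n = 3511; a·d/n = 616·1756/3511 = 308.0877; b·c/n = 234·905/3511 = 60.3161
Stratum 2 (2015–2019): n = 3508; a·d/n = 1136·1243/3508 = 402.5222; b·c/n = 401·728/3508 = 83.2178
OR_MH = (308.0877 + 402.5222) / (60.3161 + 83.2178) = 710.6100 / 143.5339 = 4.95081

4.95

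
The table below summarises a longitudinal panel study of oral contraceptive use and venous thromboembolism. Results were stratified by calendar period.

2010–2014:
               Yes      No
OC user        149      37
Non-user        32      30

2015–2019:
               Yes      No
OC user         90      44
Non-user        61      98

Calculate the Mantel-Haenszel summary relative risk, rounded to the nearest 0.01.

RR_MH = Σ(aᵢ·n₀ᵢ/nᵢ) / Σ(cᵢ·n₁ᵢ/nᵢ), with n₁ᵢ = aᵢ+bᵢ (exposed), n₀ᵢ = cᵢ+dᵢ (unexposed), nᵢ = n₁ᵢ+n₀ᵢ.
Stratum 1 (2010–2014): n₁ = 186, n₀ = 62, n = 248; a·n₀/n = 149·62/248 = 37.2500; c·n₁/n = 32·186/248 = 24.0000
Stratum 2 (2015–2019): n₁ = 134, n₀ = 159, n = 293; a·n₀/n = 90·159/293 = 48.8396; c·n₁/n = 61·134/293 = 27.8976
RR_MH = (37.2500 + 48.8396) / (24.0000 + 27.8976) = 86.0896 / 51.8976 = 1.65884

1.66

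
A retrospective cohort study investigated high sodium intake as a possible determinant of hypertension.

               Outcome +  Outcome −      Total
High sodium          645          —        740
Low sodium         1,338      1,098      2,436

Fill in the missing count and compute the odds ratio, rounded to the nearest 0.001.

5.572

The missing cell is in the exposed row: 740 − 645 = 95.
So a = 645, b = 95, c = 1338, d = 1098.
OR = (a·d)/(b·c) = (645 × 1098) / (95 × 1338) = 708210 / 127110 = 5.57163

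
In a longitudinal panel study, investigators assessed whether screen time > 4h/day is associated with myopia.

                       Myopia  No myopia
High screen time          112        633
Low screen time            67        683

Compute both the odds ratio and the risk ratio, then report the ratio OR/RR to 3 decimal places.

Cells: a = 112, b = 633, c = 67, d = 683.
OR = (112·683)/(633·67) = 76496/42411 = 1.80368
Risk in exposed = 112/745 = 0.15034; risk in unexposed = 67/750 = 0.08933; RR = 1.68286
OR/RR = 1.80368 / 1.68286 = 1.07180
The outcome is not rare, so the OR lies further from 1 than the RR.

1.072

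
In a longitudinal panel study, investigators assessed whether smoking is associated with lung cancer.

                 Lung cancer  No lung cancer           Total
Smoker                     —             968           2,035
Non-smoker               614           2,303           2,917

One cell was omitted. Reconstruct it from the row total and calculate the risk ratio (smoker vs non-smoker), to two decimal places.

The missing cell is in the exposed row: 2035 − 968 = 1067.
So a = 1067, b = 968, c = 614, d = 2303.
RR = [a/(a+b)] / [c/(c+d)] = (1067/2035) / (614/2917) = 0.52432/0.21049 = 2.49097

2.49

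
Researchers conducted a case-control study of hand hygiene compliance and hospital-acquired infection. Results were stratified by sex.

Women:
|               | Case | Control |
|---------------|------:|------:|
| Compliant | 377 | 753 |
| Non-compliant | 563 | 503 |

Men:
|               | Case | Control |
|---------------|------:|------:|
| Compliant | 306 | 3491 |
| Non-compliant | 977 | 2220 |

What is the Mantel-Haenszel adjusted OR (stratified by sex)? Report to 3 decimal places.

0.270

OR_MH = Σ(aᵢdᵢ/nᵢ) / Σ(bᵢcᵢ/nᵢ), where nᵢ is the stratum total.
Stratum 1 (Women): n = 2196; a·d/n = 377·503/2196 = 86.3529; b·c/n = 753·563/2196 = 193.0505
Stratum 2 (Men): n = 6994; a·d/n = 306·2220/6994 = 97.1290; b·c/n = 3491·977/6994 = 487.6619
OR_MH = (86.3529 + 97.1290) / (193.0505 + 487.6619) = 183.4819 / 680.7124 = 0.26954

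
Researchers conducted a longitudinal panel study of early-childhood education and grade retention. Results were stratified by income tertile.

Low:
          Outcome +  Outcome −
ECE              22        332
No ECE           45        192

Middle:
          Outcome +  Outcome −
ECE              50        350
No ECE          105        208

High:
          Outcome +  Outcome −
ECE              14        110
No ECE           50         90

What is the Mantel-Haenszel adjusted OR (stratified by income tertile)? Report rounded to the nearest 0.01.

0.27

OR_MH = Σ(aᵢdᵢ/nᵢ) / Σ(bᵢcᵢ/nᵢ), where nᵢ is the stratum total.
Stratum 1 (Low): n = 591; a·d/n = 22·192/591 = 7.1472; b·c/n = 332·45/591 = 25.2792
Stratum 2 (Middle): n = 713; a·d/n = 50·208/713 = 14.5863; b·c/n = 350·105/713 = 51.5428
Stratum 3 (High): n = 264; a·d/n = 14·90/264 = 4.7727; b·c/n = 110·50/264 = 20.8333
OR_MH = (7.1472 + 14.5863 + 4.7727) / (25.2792 + 51.5428 + 20.8333) = 26.5062 / 97.6553 = 0.27143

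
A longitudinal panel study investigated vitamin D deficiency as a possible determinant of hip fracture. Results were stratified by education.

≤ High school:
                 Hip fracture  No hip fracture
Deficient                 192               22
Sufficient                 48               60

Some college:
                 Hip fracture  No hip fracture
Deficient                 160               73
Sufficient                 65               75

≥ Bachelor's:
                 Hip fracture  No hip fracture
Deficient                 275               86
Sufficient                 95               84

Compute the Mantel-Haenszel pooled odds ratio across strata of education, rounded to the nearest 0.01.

OR_MH = Σ(aᵢdᵢ/nᵢ) / Σ(bᵢcᵢ/nᵢ), where nᵢ is the stratum total.
Stratum 1 (≤ High school): n = 322; a·d/n = 192·60/322 = 35.7764; b·c/n = 22·48/322 = 3.2795
Stratum 2 (Some college): n = 373; a·d/n = 160·75/373 = 32.1716; b·c/n = 73·65/373 = 12.7212
Stratum 3 (≥ Bachelor's): n = 540; a·d/n = 275·84/540 = 42.7778; b·c/n = 86·95/540 = 15.1296
OR_MH = (35.7764 + 32.1716 + 42.7778) / (3.2795 + 12.7212 + 15.1296) = 110.7258 / 31.1303 = 3.55685

3.56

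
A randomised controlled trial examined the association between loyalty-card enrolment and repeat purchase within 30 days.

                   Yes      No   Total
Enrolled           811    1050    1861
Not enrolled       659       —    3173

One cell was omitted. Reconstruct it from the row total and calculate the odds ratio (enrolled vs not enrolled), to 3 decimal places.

The missing cell is in the unexposed row: 3173 − 659 = 2514.
So a = 811, b = 1050, c = 659, d = 2514.
OR = (a·d)/(b·c) = (811 × 2514) / (1050 × 659) = 2038854 / 691950 = 2.94653

2.947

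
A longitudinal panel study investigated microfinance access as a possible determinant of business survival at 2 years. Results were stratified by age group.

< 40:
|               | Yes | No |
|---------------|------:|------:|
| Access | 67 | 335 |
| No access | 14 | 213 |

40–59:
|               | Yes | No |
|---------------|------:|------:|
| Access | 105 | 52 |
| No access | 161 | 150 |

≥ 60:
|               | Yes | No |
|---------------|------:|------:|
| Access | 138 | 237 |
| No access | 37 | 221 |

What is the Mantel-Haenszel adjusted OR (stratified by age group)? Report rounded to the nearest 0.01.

2.67

OR_MH = Σ(aᵢdᵢ/nᵢ) / Σ(bᵢcᵢ/nᵢ), where nᵢ is the stratum total.
Stratum 1 (< 40): n = 629; a·d/n = 67·213/629 = 22.6884; b·c/n = 335·14/629 = 7.4563
Stratum 2 (40–59): n = 468; a·d/n = 105·150/468 = 33.6538; b·c/n = 52·161/468 = 17.8889
Stratum 3 (≥ 60): n = 633; a·d/n = 138·221/633 = 48.1801; b·c/n = 237·37/633 = 13.8531
OR_MH = (22.6884 + 33.6538 + 48.1801) / (7.4563 + 17.8889 + 13.8531) = 104.5223 / 39.1982 = 2.66651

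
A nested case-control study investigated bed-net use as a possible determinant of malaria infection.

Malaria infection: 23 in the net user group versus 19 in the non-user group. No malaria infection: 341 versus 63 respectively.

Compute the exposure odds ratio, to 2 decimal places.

From the description: a = 23, b = 341, c = 19, d = 63.
OR = (a·d)/(b·c) = (23 × 63) / (341 × 19) = 1449 / 6479 = 0.22365
Exposure is associated with lower odds of malaria infection (OR = 0.22 < 1).

0.22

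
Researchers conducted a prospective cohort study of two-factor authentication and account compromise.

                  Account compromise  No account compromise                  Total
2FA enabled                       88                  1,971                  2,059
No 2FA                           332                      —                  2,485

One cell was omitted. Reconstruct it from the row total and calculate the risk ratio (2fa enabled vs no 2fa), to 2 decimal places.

0.32

The missing cell is in the unexposed row: 2485 − 332 = 2153.
So a = 88, b = 1971, c = 332, d = 2153.
RR = [a/(a+b)] / [c/(c+d)] = (88/2059) / (332/2485) = 0.04274/0.13360 = 0.31990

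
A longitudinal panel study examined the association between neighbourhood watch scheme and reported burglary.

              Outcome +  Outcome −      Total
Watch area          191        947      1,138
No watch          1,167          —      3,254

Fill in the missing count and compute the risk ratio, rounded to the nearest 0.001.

The missing cell is in the unexposed row: 3254 − 1167 = 2087.
So a = 191, b = 947, c = 1167, d = 2087.
RR = [a/(a+b)] / [c/(c+d)] = (191/1138) / (1167/3254) = 0.16784/0.35864 = 0.46799

0.468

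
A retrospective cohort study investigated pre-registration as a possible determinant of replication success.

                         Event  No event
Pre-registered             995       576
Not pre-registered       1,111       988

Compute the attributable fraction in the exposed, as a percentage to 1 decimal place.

16.4

Cells: a = 995, b = 576, c = 1111, d = 988.
Risk in exposed = 995/1571 = 0.63335; risk in unexposed = 1111/2099 = 0.52930.
RR = 0.63335/0.52930 = 1.19659
AR% = (RR − 1)/RR × 100 = (1.19659 − 1)/1.19659 × 100 = 16.4292%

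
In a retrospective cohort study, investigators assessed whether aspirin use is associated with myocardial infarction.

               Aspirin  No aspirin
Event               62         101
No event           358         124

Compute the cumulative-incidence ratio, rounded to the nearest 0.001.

Reading the table with exposure as columns: a = 62 (Aspirin, case), b = 358 (Aspirin, non-case), c = 101 (No aspirin, case), d = 124.
Risk in exposed = 62/420 = 0.14762; risk in unexposed = 101/225 = 0.44889.
RR = 0.14762 / 0.44889 = 0.32885
The risk is 67% lower among the exposed than among the unexposed.

0.329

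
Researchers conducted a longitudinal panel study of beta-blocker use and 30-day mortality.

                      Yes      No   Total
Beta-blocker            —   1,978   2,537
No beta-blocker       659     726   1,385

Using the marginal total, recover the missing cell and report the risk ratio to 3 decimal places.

0.463

The missing cell is in the exposed row: 2537 − 1978 = 559.
So a = 559, b = 1978, c = 659, d = 726.
RR = [a/(a+b)] / [c/(c+d)] = (559/2537) / (659/1385) = 0.22034/0.47581 = 0.46308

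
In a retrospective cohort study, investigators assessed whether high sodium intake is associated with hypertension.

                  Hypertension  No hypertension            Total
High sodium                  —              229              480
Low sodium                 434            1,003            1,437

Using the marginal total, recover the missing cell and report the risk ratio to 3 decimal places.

1.731

The missing cell is in the exposed row: 480 − 229 = 251.
So a = 251, b = 229, c = 434, d = 1003.
RR = [a/(a+b)] / [c/(c+d)] = (251/480) / (434/1437) = 0.52292/0.30202 = 1.73141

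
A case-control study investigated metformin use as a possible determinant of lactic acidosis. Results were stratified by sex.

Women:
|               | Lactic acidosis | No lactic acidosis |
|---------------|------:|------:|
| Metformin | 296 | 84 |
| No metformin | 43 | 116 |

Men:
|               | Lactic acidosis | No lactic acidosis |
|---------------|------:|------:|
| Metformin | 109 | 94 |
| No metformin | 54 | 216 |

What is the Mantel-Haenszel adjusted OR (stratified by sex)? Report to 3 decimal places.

6.510

OR_MH = Σ(aᵢdᵢ/nᵢ) / Σ(bᵢcᵢ/nᵢ), where nᵢ is the stratum total.
Stratum 1 (Women): n = 539; a·d/n = 296·116/539 = 63.7032; b·c/n = 84·43/539 = 6.7013
Stratum 2 (Men): n = 473; a·d/n = 109·216/473 = 49.7759; b·c/n = 94·54/473 = 10.7315
OR_MH = (63.7032 + 49.7759) / (6.7013 + 10.7315) = 113.4791 / 17.4328 = 6.50951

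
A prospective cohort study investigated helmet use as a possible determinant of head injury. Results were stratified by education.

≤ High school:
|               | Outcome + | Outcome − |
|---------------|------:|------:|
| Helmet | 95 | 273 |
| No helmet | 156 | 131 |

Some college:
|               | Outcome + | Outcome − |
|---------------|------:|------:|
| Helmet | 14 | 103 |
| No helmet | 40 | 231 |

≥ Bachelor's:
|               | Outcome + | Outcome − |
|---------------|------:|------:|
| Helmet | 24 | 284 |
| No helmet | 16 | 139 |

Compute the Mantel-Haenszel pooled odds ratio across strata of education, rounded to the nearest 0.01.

OR_MH = Σ(aᵢdᵢ/nᵢ) / Σ(bᵢcᵢ/nᵢ), where nᵢ is the stratum total.
Stratum 1 (≤ High school): n = 655; a·d/n = 95·131/655 = 19.0000; b·c/n = 273·156/655 = 65.0198
Stratum 2 (Some college): n = 388; a·d/n = 14·231/388 = 8.3351; b·c/n = 103·40/388 = 10.6186
Stratum 3 (≥ Bachelor's): n = 463; a·d/n = 24·139/463 = 7.2052; b·c/n = 284·16/463 = 9.8143
OR_MH = (19.0000 + 8.3351 + 7.2052) / (65.0198 + 10.6186 + 9.8143) = 34.5402 / 85.4527 = 0.40420

0.40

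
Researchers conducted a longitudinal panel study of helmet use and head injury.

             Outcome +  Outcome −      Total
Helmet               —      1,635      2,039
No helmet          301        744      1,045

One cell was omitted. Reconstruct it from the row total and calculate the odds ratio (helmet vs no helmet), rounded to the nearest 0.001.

The missing cell is in the exposed row: 2039 − 1635 = 404.
So a = 404, b = 1635, c = 301, d = 744.
OR = (a·d)/(b·c) = (404 × 744) / (1635 × 301) = 300576 / 492135 = 0.61076

0.611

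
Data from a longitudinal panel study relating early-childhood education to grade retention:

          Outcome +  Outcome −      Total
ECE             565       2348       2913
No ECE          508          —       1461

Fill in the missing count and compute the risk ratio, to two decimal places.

0.56

The missing cell is in the unexposed row: 1461 − 508 = 953.
So a = 565, b = 2348, c = 508, d = 953.
RR = [a/(a+b)] / [c/(c+d)] = (565/2913) / (508/1461) = 0.19396/0.34771 = 0.55782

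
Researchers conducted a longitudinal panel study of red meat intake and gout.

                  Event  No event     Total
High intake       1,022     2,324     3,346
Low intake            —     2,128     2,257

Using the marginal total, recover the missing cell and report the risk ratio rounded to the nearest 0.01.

The missing cell is in the unexposed row: 2257 − 2128 = 129.
So a = 1022, b = 2324, c = 129, d = 2128.
RR = [a/(a+b)] / [c/(c+d)] = (1022/3346) / (129/2257) = 0.30544/0.05716 = 5.34400

5.34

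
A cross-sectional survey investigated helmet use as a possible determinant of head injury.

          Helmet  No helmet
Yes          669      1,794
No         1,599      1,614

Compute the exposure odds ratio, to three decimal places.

Reading the table with exposure as columns: a = 669 (Helmet, case), b = 1599 (Helmet, non-case), c = 1794 (No helmet, case), d = 1614.
OR = (a·d)/(b·c) = (669 × 1614) / (1599 × 1794) = 1079766 / 2868606 = 0.37641
Exposure is associated with lower odds of head injury (OR = 0.38 < 1).

0.376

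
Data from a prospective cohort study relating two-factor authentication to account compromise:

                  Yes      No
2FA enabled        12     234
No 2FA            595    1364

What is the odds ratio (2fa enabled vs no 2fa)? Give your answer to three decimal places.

0.118

Cells: a = 12, b = 234, c = 595, d = 1364.
OR = (a·d)/(b·c) = (12 × 1364) / (234 × 595) = 16368 / 139230 = 0.11756
Exposure is associated with lower odds of account compromise (OR = 0.12 < 1).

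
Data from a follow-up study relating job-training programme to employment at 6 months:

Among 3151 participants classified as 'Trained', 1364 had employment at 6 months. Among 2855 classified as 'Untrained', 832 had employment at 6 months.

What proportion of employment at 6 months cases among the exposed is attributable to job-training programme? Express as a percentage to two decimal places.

From the description: a = 1364, b = 1787, c = 832, d = 2023.
Risk in exposed = 1364/3151 = 0.43288; risk in unexposed = 832/2855 = 0.29142.
RR = 0.43288/0.29142 = 1.48542
AR% = (RR − 1)/RR × 100 = (1.48542 − 1)/1.48542 × 100 = 32.6789%

32.68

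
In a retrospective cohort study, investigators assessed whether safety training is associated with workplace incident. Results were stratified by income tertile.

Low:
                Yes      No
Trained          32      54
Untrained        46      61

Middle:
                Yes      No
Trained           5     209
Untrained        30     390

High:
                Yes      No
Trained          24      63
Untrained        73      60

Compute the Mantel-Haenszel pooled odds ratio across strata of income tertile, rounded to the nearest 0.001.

OR_MH = Σ(aᵢdᵢ/nᵢ) / Σ(bᵢcᵢ/nᵢ), where nᵢ is the stratum total.
Stratum 1 (Low): n = 193; a·d/n = 32·61/193 = 10.1140; b·c/n = 54·46/193 = 12.8705
Stratum 2 (Middle): n = 634; a·d/n = 5·390/634 = 3.0757; b·c/n = 209·30/634 = 9.8896
Stratum 3 (High): n = 220; a·d/n = 24·60/220 = 6.5455; b·c/n = 63·73/220 = 20.9045
OR_MH = (10.1140 + 3.0757 + 6.5455) / (12.8705 + 9.8896 + 20.9045) = 19.7352 / 43.6646 = 0.45197

0.452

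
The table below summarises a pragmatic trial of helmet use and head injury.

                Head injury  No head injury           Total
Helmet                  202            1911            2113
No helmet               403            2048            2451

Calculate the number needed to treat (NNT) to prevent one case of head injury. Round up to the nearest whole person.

Risk in treated group = 202/2113 = 0.09560; risk in control = 403/2451 = 0.16442.
Absolute risk reduction = 0.16442 − 0.09560 = 0.06882
NNT = 1 / ARR = 1 / 0.06882 = 14.530 → round up → 15

15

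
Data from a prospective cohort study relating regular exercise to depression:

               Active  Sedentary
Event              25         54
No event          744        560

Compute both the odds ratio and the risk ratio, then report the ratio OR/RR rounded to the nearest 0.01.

Reading the table with exposure as columns: a = 25 (Active, case), b = 744 (Active, non-case), c = 54 (Sedentary, case), d = 560.
OR = (25·560)/(744·54) = 14000/40176 = 0.34847
Risk in exposed = 25/769 = 0.03251; risk in unexposed = 54/614 = 0.08795; RR = 0.36965
OR/RR = 0.34847 / 0.36965 = 0.94270
The outcome is rare in both groups, so OR ≈ RR (ratio near 1).

0.94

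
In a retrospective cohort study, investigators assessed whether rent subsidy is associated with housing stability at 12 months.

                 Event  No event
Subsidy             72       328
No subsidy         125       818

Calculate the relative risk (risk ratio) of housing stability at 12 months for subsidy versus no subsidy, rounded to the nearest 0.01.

1.36

Cells: a = 72, b = 328, c = 125, d = 818.
Risk in exposed = 72/400 = 0.18000; risk in unexposed = 125/943 = 0.13256.
RR = 0.18000 / 0.13256 = 1.35792
The risk among the exposed is 1.36 times that among the unexposed.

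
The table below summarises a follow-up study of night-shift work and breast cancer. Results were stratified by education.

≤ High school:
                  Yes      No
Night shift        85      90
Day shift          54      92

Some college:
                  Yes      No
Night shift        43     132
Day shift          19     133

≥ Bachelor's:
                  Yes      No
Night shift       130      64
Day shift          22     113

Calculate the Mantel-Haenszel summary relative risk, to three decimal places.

RR_MH = Σ(aᵢ·n₀ᵢ/nᵢ) / Σ(cᵢ·n₁ᵢ/nᵢ), with n₁ᵢ = aᵢ+bᵢ (exposed), n₀ᵢ = cᵢ+dᵢ (unexposed), nᵢ = n₁ᵢ+n₀ᵢ.
Stratum 1 (≤ High school): n₁ = 175, n₀ = 146, n = 321; a·n₀/n = 85·146/321 = 38.6604; c·n₁/n = 54·175/321 = 29.4393
Stratum 2 (Some college): n₁ = 175, n₀ = 152, n = 327; a·n₀/n = 43·152/327 = 19.9878; c·n₁/n = 19·175/327 = 10.1682
Stratum 3 (≥ Bachelor's): n₁ = 194, n₀ = 135, n = 329; a·n₀/n = 130·135/329 = 53.3435; c·n₁/n = 22·194/329 = 12.9726
RR_MH = (38.6604 + 19.9878 + 53.3435) / (29.4393 + 10.1682 + 12.9726) = 111.9917 / 52.5801 = 2.12993

2.130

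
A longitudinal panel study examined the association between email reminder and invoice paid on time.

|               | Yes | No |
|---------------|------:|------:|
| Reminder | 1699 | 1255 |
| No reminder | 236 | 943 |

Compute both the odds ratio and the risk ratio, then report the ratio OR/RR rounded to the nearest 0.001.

Cells: a = 1699, b = 1255, c = 236, d = 943.
OR = (1699·943)/(1255·236) = 1602157/296180 = 5.40940
Risk in exposed = 1699/2954 = 0.57515; risk in unexposed = 236/1179 = 0.20017; RR = 2.87332
OR/RR = 5.40940 / 2.87332 = 1.88263
The outcome is not rare, so the OR lies further from 1 than the RR.

1.883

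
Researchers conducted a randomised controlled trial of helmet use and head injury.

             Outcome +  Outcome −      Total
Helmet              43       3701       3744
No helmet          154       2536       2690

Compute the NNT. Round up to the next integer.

22

Risk in treated group = 43/3744 = 0.01149; risk in control = 154/2690 = 0.05725.
Absolute risk reduction = 0.05725 − 0.01149 = 0.04576
NNT = 1 / ARR = 1 / 0.04576 = 21.851 → round up → 22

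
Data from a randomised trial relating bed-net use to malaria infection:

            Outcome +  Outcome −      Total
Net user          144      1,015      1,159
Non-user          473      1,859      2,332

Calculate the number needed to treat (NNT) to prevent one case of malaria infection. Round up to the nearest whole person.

Risk in treated group = 144/1159 = 0.12425; risk in control = 473/2332 = 0.20283.
Absolute risk reduction = 0.20283 − 0.12425 = 0.07859
NNT = 1 / ARR = 1 / 0.07859 = 12.725 → round up → 13

13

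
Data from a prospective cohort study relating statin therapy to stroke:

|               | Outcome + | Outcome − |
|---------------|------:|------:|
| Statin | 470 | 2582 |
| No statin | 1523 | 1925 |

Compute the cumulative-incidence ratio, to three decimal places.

Cells: a = 470, b = 2582, c = 1523, d = 1925.
Risk in exposed = 470/3052 = 0.15400; risk in unexposed = 1523/3448 = 0.44171.
RR = 0.15400 / 0.44171 = 0.34864
The risk is 65% lower among the exposed than among the unexposed.

0.349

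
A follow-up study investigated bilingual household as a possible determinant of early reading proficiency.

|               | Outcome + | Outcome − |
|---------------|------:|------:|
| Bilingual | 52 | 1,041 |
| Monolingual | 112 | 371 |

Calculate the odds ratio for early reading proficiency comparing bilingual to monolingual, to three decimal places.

Cells: a = 52, b = 1041, c = 112, d = 371.
OR = (a·d)/(b·c) = (52 × 371) / (1041 × 112) = 19292 / 116592 = 0.16547
Exposure is associated with lower odds of early reading proficiency (OR = 0.17 < 1).

0.165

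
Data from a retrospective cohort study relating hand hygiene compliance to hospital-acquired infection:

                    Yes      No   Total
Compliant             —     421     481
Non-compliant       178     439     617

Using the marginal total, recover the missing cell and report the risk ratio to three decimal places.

0.432

The missing cell is in the exposed row: 481 − 421 = 60.
So a = 60, b = 421, c = 178, d = 439.
RR = [a/(a+b)] / [c/(c+d)] = (60/481) / (178/617) = 0.12474/0.28849 = 0.43239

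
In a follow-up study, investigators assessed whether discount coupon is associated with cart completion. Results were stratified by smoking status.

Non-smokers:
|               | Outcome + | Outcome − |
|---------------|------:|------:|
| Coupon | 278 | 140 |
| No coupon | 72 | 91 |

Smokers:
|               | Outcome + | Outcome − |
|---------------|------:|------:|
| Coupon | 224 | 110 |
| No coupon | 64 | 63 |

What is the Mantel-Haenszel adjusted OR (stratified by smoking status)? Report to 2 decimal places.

OR_MH = Σ(aᵢdᵢ/nᵢ) / Σ(bᵢcᵢ/nᵢ), where nᵢ is the stratum total.
Stratum 1 (Non-smokers): n = 581; a·d/n = 278·91/581 = 43.5422; b·c/n = 140·72/581 = 17.3494
Stratum 2 (Smokers): n = 461; a·d/n = 224·63/461 = 30.6117; b·c/n = 110·64/461 = 15.2711
OR_MH = (43.5422 + 30.6117) / (17.3494 + 15.2711) = 74.1539 / 32.6205 = 2.27323

2.27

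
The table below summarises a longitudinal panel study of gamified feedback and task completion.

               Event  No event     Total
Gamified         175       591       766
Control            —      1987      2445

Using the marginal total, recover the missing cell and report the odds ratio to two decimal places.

1.28

The missing cell is in the unexposed row: 2445 − 1987 = 458.
So a = 175, b = 591, c = 458, d = 1987.
OR = (a·d)/(b·c) = (175 × 1987) / (591 × 458) = 347725 / 270678 = 1.28464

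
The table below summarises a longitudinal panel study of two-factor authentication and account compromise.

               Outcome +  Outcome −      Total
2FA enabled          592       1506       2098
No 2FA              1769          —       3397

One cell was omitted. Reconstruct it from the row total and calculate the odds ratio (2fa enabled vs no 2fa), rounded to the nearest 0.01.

The missing cell is in the unexposed row: 3397 − 1769 = 1628.
So a = 592, b = 1506, c = 1769, d = 1628.
OR = (a·d)/(b·c) = (592 × 1628) / (1506 × 1769) = 963776 / 2664114 = 0.36176

0.36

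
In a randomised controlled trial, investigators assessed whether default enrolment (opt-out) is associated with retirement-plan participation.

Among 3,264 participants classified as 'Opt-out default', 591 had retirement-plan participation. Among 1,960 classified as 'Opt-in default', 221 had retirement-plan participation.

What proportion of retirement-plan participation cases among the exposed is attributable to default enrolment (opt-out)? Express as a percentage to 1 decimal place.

37.7

From the description: a = 591, b = 2673, c = 221, d = 1739.
Risk in exposed = 591/3264 = 0.18107; risk in unexposed = 221/1960 = 0.11276.
RR = 0.18107/0.11276 = 1.60584
AR% = (RR − 1)/RR × 100 = (1.60584 − 1)/1.60584 × 100 = 37.7271%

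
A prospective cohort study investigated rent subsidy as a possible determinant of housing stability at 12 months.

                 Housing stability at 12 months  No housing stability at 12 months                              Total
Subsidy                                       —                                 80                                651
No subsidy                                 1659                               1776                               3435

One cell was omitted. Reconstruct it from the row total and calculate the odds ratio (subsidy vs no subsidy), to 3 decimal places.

7.641

The missing cell is in the exposed row: 651 − 80 = 571.
So a = 571, b = 80, c = 1659, d = 1776.
OR = (a·d)/(b·c) = (571 × 1776) / (80 × 1659) = 1014096 / 132720 = 7.64087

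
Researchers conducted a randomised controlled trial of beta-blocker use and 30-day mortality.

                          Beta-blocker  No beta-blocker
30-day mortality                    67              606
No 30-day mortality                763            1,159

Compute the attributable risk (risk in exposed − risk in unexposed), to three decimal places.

Reading the table with exposure as columns: a = 67 (Beta-blocker, case), b = 763 (Beta-blocker, non-case), c = 606 (No beta-blocker, case), d = 1159.
Risk in exposed = 67/830 = 0.080723; risk in unexposed = 606/1765 = 0.343343.
Risk difference = 0.080723 − 0.343343 = -0.262620

-0.263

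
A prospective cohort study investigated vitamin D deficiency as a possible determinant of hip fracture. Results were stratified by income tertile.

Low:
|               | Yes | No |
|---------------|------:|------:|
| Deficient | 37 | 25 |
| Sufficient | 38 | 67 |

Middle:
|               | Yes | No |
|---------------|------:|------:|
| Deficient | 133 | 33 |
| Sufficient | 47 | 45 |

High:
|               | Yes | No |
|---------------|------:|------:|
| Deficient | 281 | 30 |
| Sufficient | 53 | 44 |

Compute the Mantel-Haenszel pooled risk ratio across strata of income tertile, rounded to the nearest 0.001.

1.622

RR_MH = Σ(aᵢ·n₀ᵢ/nᵢ) / Σ(cᵢ·n₁ᵢ/nᵢ), with n₁ᵢ = aᵢ+bᵢ (exposed), n₀ᵢ = cᵢ+dᵢ (unexposed), nᵢ = n₁ᵢ+n₀ᵢ.
Stratum 1 (Low): n₁ = 62, n₀ = 105, n = 167; a·n₀/n = 37·105/167 = 23.2635; c·n₁/n = 38·62/167 = 14.1078
Stratum 2 (Middle): n₁ = 166, n₀ = 92, n = 258; a·n₀/n = 133·92/258 = 47.4264; c·n₁/n = 47·166/258 = 30.2403
Stratum 3 (High): n₁ = 311, n₀ = 97, n = 408; a·n₀/n = 281·97/408 = 66.8064; c·n₁/n = 53·311/408 = 40.3995
RR_MH = (23.2635 + 47.4264 + 66.8064) / (14.1078 + 30.2403 + 40.3995) = 137.4962 / 84.7476 = 1.62242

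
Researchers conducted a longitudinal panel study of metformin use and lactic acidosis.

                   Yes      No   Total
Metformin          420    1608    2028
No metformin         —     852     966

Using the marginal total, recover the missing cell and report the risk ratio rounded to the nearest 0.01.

The missing cell is in the unexposed row: 966 − 852 = 114.
So a = 420, b = 1608, c = 114, d = 852.
RR = [a/(a+b)] / [c/(c+d)] = (420/2028) / (114/966) = 0.20710/0.11801 = 1.75491

1.75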